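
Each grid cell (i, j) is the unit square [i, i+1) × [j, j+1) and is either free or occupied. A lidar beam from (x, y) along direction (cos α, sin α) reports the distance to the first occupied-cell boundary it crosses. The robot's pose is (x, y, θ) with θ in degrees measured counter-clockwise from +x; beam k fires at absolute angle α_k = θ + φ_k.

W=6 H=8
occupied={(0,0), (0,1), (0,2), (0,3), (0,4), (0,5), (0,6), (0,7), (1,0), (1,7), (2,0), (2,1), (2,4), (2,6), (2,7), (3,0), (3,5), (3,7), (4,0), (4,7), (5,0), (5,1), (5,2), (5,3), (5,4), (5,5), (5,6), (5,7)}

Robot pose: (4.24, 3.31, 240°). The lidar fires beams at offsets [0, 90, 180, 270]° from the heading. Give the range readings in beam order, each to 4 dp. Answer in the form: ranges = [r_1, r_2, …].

ranges = [2.4800, 0.8776, 1.5200, 1.4318]

beam 1: φ=0°, α=240°
  cosα=-0.5000 sinα=-0.8660 | (4,3) | tMaxX 0.4800 tMaxY 0.3580 | tΔX 2.0000 tΔY 1.1547
    t=0.3580 [y] (4,2)
    t=0.4800 [x] (3,2)
    t=1.5127 [y] (3,1)
    t=2.4800 [x] (2,1) — stop
  → r_1 = 2.4800
beam 2: φ=90°, α=330°
  cosα=0.8660 sinα=-0.5000 | (4,3) | tMaxX 0.8776 tMaxY 0.6200 | tΔX 1.1547 tΔY 2.0000
    t=0.6200 [y] (4,2)
    t=0.8776 [x] (5,2) — stop
  → r_2 = 0.8776
beam 3: φ=180°, α=60°
  cosα=0.5000 sinα=0.8660 | (4,3) | tMaxX 1.5200 tMaxY 0.7967 | tΔX 2.0000 tΔY 1.1547
    t=0.7967 [y] (4,4)
    t=1.5200 [x] (5,4) — stop
  → r_3 = 1.5200
beam 4: φ=270°, α=150°
  cosα=-0.8660 sinα=0.5000 | (4,3) | tMaxX 0.2771 tMaxY 1.3800 | tΔX 1.1547 tΔY 2.0000
    t=0.2771 [x] (3,3)
    t=1.3800 [y] (3,4)
    t=1.4318 [x] (2,4) — stop
  → r_4 = 1.4318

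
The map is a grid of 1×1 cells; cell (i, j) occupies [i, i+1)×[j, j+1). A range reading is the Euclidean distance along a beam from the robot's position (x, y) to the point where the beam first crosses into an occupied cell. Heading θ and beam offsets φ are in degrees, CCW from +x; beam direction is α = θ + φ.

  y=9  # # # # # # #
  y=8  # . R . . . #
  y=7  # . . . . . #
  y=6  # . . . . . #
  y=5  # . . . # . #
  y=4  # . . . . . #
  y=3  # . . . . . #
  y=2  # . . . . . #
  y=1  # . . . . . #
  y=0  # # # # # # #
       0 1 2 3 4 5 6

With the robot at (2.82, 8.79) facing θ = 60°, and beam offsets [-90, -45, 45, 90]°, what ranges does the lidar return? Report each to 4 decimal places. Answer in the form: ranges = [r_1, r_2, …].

ranges = [3.6719, 0.8114, 0.2174, 0.4200]

beam 1: φ=-90°, α=330°
  dir = (cos 330°, sin 330°) = (0.8660, -0.5000); from cell (2,8)
  next x-line at t=0.2078, next y-line at t=1.5800; Δt_x=1.1547, Δt_y=2.0000
    x: enter (3,8) at t=0.2078
    x: enter (4,8) at t=1.3625
    y: enter (4,7) at t=1.5800
    x: enter (5,7) at t=2.5172
    y: enter (5,6) at t=3.5800
    x: enter (6,6) at t=3.6719 ← occupied
  → r_1 = 3.6719
beam 2: φ=-45°, α=15°
  dir = (cos 15°, sin 15°) = (0.9659, 0.2588); from cell (2,8)
  next x-line at t=0.1863, next y-line at t=0.8114; Δt_x=1.0353, Δt_y=3.8637
    x: enter (3,8) at t=0.1863
    y: enter (3,9) at t=0.8114 ← occupied
  → r_2 = 0.8114
beam 3: φ=45°, α=105°
  dir = (cos 105°, sin 105°) = (-0.2588, 0.9659); from cell (2,8)
  next x-line at t=3.1682, next y-line at t=0.2174; Δt_x=3.8637, Δt_y=1.0353
    y: enter (2,9) at t=0.2174 ← occupied
  → r_3 = 0.2174
beam 4: φ=90°, α=150°
  dir = (cos 150°, sin 150°) = (-0.8660, 0.5000); from cell (2,8)
  next x-line at t=0.9469, next y-line at t=0.4200; Δt_x=1.1547, Δt_y=2.0000
    y: enter (2,9) at t=0.4200 ← occupied
  → r_4 = 0.4200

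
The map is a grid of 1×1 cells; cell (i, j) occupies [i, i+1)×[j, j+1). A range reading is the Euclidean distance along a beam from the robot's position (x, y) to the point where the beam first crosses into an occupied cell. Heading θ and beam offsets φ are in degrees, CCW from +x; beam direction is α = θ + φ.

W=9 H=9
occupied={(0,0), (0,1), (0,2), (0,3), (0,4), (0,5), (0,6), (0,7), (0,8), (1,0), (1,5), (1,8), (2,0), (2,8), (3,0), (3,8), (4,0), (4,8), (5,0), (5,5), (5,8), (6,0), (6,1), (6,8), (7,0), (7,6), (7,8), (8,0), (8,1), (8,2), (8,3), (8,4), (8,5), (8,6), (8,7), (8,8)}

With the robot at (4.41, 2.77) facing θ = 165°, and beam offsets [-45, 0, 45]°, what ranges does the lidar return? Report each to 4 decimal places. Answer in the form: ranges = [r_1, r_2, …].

ranges = [6.0391, 3.5303, 3.5400]

beam 1: φ=-45°, α=120°
  d=(-0.5000,0.8660)  start (4,2)  tX=0.8200 tY=0.2656  stride 1/|dx|=2.0000 1/|dy|=1.1547
    cross y-line → (4,3), t=0.2656
    cross x-line → (3,3), t=0.8200
    cross y-line → (3,4), t=1.4203
    cross y-line → (3,5), t=2.5750
    cross x-line → (2,5), t=2.8200
    cross y-line → (2,6), t=3.7297
    cross x-line → (1,6), t=4.8200
    cross y-line → (1,7), t=4.8844
    cross y-line → (1,8), t=6.0391 (wall)
  → r_1 = 6.0391
beam 2: φ=0°, α=165°
  d=(-0.9659,0.2588)  start (4,2)  tX=0.4245 tY=0.8887  stride 1/|dx|=1.0353 1/|dy|=3.8637
    cross x-line → (3,2), t=0.4245
    cross y-line → (3,3), t=0.8887
    cross x-line → (2,3), t=1.4597
    cross x-line → (1,3), t=2.4950
    cross x-line → (0,3), t=3.5303 (wall)
  → r_2 = 3.5303
beam 3: φ=45°, α=210°
  d=(-0.8660,-0.5000)  start (4,2)  tX=0.4734 tY=1.5400  stride 1/|dx|=1.1547 1/|dy|=2.0000
    cross x-line → (3,2), t=0.4734
    cross y-line → (3,1), t=1.5400
    cross x-line → (2,1), t=1.6281
    cross x-line → (1,1), t=2.7828
    cross y-line → (1,0), t=3.5400 (wall)
  → r_3 = 3.5400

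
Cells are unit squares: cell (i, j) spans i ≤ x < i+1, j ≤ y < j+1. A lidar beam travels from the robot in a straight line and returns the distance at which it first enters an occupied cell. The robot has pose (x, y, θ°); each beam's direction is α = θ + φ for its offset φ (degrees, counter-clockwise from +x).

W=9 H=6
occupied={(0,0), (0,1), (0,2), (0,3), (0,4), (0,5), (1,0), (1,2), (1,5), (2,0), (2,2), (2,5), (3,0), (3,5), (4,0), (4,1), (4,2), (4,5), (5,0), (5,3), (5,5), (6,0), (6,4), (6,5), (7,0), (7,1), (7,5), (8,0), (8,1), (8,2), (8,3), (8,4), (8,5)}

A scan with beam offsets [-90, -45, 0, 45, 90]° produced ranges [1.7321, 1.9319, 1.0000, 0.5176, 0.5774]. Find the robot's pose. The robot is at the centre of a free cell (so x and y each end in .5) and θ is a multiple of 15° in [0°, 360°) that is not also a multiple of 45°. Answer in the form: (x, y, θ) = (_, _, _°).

(x, y, θ) = (3.5, 4.5, 30°)

Enumerate (i+0.5, j+0.5, θ) over the 21 free cells and 16 admissible headings. For each, cast all 5 beams and compare to the given ranges.
  (3.5, 2.5, 165°): beam 1 = 2.5882 ≠ 1.7321 ✗
  (3.5, 2.5, 15°): beam 1 = 1.5529 ≠ 1.7321 ✗
  (2.5, 4.5, 120°): beam 1 = 1.0000 ≠ 1.7321 ✗
  (4.5, 4.5, 285°): beam 1 = 3.6235 ≠ 1.7321 ✗
  …
  (3.5, 4.5, 30°): r_1=1.7321, r_2=1.9319, r_3=1.0000, r_4=0.5176, r_5=0.5774 — all match ✓
Only this pose fits every beam.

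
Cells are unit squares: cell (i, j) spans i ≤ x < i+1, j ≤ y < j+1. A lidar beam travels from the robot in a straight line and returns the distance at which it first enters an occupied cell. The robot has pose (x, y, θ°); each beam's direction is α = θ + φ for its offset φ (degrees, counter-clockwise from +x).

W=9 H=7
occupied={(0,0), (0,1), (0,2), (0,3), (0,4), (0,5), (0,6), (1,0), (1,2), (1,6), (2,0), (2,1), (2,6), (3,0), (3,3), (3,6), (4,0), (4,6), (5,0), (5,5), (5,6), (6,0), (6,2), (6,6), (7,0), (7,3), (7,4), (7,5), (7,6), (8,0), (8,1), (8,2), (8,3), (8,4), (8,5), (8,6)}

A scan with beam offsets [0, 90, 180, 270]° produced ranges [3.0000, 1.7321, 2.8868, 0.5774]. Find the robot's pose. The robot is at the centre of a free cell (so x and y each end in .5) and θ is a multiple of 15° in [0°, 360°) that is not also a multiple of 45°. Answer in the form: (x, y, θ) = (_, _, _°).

(x, y, θ) = (3.5, 4.5, 330°)

Enumerate (i+0.5, j+0.5, θ) over the 27 free cells and 16 admissible headings. For each, cast all 4 beams and compare to the given ranges.
  (3.5, 1.5, 345°): beam 1 = 1.9319 ≠ 3.0000 ✗
  (6.5, 4.5, 330°): beam 1 = 0.5774 ≠ 3.0000 ✗
  (2.5, 5.5, 165°): beam 1 = 1.5529 ≠ 3.0000 ✗
  (7.5, 2.5, 285°): beam 1 = 1.5529 ≠ 3.0000 ✗
  (6.5, 1.5, 150°): beam 2 = 0.5774 ≠ 1.7321 ✗
  …
  (3.5, 4.5, 330°): r_1=3.0000, r_2=1.7321, r_3=2.8868, r_4=0.5774 — all match ✓
Only this pose fits every beam.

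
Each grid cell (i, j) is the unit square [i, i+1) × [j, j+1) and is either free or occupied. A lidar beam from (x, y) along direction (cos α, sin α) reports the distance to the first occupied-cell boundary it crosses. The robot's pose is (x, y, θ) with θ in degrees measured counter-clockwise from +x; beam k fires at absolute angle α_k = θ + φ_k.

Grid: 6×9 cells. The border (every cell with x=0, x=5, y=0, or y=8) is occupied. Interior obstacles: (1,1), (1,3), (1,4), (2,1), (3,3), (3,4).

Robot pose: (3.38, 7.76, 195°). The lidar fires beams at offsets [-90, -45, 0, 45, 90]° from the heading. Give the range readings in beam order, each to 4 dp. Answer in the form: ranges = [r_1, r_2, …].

beam 1: φ=-90°, α=105°
  direction (-0.2588, 0.9659); cell (3,7); t to first gridline: x 1.4682, y 0.2485 (then +3.8637 / +1.0353)
    (3,8) via y @ 0.2485  # hit
  → r_1 = 0.2485
beam 2: φ=-45°, α=150°
  direction (-0.8660, 0.5000); cell (3,7); t to first gridline: x 0.4388, y 0.4800 (then +1.1547 / +2.0000)
    (2,7) via x @ 0.4388
    (2,8) via y @ 0.4800  # hit
  → r_2 = 0.4800
beam 3: φ=0°, α=195°
  direction (-0.9659, -0.2588); cell (3,7); t to first gridline: x 0.3934, y 2.9364 (then +1.0353 / +3.8637)
    (2,7) via x @ 0.3934
    (1,7) via x @ 1.4287
    (0,7) via x @ 2.4640  # hit
  → r_3 = 2.4640
beam 4: φ=45°, α=240°
  direction (-0.5000, -0.8660); cell (3,7); t to first gridline: x 0.7600, y 0.8776 (then +2.0000 / +1.1547)
    (2,7) via x @ 0.7600
    (2,6) via y @ 0.8776
    (2,5) via y @ 2.0323
    (1,5) via x @ 2.7600
    (1,4) via y @ 3.1870  # hit
  → r_4 = 3.1870
beam 5: φ=90°, α=285°
  direction (0.2588, -0.9659); cell (3,7); t to first gridline: x 2.3955, y 0.7868 (then +3.8637 / +1.0353)
    (3,6) via y @ 0.7868
    (3,5) via y @ 1.8221
    (4,5) via x @ 2.3955
    (4,4) via y @ 2.8574
    (4,3) via y @ 3.8926
    (4,2) via y @ 4.9279
    (4,1) via y @ 5.9632
    (5,1) via x @ 6.2592  # hit
  → r_5 = 6.2592

ranges = [0.2485, 0.4800, 2.4640, 3.1870, 6.2592]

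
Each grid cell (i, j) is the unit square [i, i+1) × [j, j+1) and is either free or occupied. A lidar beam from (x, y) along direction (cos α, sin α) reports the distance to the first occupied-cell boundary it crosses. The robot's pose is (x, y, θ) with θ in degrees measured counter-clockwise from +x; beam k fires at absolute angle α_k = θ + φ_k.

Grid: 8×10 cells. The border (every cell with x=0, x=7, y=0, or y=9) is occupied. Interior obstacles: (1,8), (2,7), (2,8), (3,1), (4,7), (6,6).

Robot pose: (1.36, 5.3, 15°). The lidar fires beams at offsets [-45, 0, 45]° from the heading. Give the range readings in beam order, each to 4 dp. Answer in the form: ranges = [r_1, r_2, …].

beam 1: φ=-45°, α=330°
  d=(0.8660,-0.5000)  start (1,5)  tX=0.7390 tY=0.6000  stride 1/|dx|=1.1547 1/|dy|=2.0000
    cross y-line → (1,4), t=0.6000
    cross x-line → (2,4), t=0.7390
    cross x-line → (3,4), t=1.8937
    cross y-line → (3,3), t=2.6000
    cross x-line → (4,3), t=3.0484
    cross x-line → (5,3), t=4.2031
    cross y-line → (5,2), t=4.6000
    cross x-line → (6,2), t=5.3578
    cross x-line → (7,2), t=6.5125 (wall)
  → r_1 = 6.5125
beam 2: φ=0°, α=15°
  d=(0.9659,0.2588)  start (1,5)  tX=0.6626 tY=2.7046  stride 1/|dx|=1.0353 1/|dy|=3.8637
    cross x-line → (2,5), t=0.6626
    cross x-line → (3,5), t=1.6979
    cross y-line → (3,6), t=2.7046
    cross x-line → (4,6), t=2.7331
    cross x-line → (5,6), t=3.7684
    cross x-line → (6,6), t=4.8037 (wall)
  → r_2 = 4.8037
beam 3: φ=45°, α=60°
  d=(0.5000,0.8660)  start (1,5)  tX=1.2800 tY=0.8083  stride 1/|dx|=2.0000 1/|dy|=1.1547
    cross y-line → (1,6), t=0.8083
    cross x-line → (2,6), t=1.2800
    cross y-line → (2,7), t=1.9630 (wall)
  → r_3 = 1.9630

ranges = [6.5125, 4.8037, 1.9630]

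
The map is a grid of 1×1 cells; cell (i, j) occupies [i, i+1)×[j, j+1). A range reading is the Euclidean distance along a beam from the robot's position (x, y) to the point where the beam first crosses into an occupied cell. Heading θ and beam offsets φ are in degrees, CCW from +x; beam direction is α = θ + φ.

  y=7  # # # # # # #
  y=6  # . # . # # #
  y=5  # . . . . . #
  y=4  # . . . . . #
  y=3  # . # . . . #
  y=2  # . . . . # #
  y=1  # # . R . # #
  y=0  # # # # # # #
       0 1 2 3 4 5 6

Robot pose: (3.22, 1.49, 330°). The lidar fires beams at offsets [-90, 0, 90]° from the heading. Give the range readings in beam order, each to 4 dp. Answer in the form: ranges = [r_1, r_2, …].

beam 1: φ=-90°, α=240°
  dir = (cos 240°, sin 240°) = (-0.5000, -0.8660); from cell (3,1)
  next x-line at t=0.4400, next y-line at t=0.5658; Δt_x=2.0000, Δt_y=1.1547
    x: enter (2,1) at t=0.4400
    y: enter (2,0) at t=0.5658 ← occupied
  → r_1 = 0.5658
beam 2: φ=0°, α=330°
  dir = (cos 330°, sin 330°) = (0.8660, -0.5000); from cell (3,1)
  next x-line at t=0.9007, next y-line at t=0.9800; Δt_x=1.1547, Δt_y=2.0000
    x: enter (4,1) at t=0.9007
    y: enter (4,0) at t=0.9800 ← occupied
  → r_2 = 0.9800
beam 3: φ=90°, α=60°
  dir = (cos 60°, sin 60°) = (0.5000, 0.8660); from cell (3,1)
  next x-line at t=1.5600, next y-line at t=0.5889; Δt_x=2.0000, Δt_y=1.1547
    y: enter (3,2) at t=0.5889
    x: enter (4,2) at t=1.5600
    y: enter (4,3) at t=1.7436
    y: enter (4,4) at t=2.8983
    x: enter (5,4) at t=3.5600
    y: enter (5,5) at t=4.0530
    y: enter (5,6) at t=5.2077 ← occupied
  → r_3 = 5.2077

ranges = [0.5658, 0.9800, 5.2077]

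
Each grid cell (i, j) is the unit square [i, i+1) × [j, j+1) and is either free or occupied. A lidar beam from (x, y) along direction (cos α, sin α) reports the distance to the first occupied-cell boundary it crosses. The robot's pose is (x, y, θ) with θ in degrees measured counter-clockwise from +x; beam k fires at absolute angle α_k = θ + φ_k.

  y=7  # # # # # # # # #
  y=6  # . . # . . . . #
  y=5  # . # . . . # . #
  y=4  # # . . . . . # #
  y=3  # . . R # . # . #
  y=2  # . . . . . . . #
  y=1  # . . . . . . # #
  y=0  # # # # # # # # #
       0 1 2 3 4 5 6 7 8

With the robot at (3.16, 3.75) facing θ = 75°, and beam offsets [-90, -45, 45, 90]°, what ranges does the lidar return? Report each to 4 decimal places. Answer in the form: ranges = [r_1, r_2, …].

beam 1: φ=-90°, α=345°
  dir = (cos 345°, sin 345°) = (0.9659, -0.2588); from cell (3,3)
  next x-line at t=0.8696, next y-line at t=2.8978; Δt_x=1.0353, Δt_y=3.8637
    x: enter (4,3) at t=0.8696 ← occupied
  → r_1 = 0.8696
beam 2: φ=-45°, α=30°
  dir = (cos 30°, sin 30°) = (0.8660, 0.5000); from cell (3,3)
  next x-line at t=0.9699, next y-line at t=0.5000; Δt_x=1.1547, Δt_y=2.0000
    y: enter (3,4) at t=0.5000
    x: enter (4,4) at t=0.9699
    x: enter (5,4) at t=2.1246
    y: enter (5,5) at t=2.5000
    x: enter (6,5) at t=3.2793 ← occupied
  → r_2 = 3.2793
beam 3: φ=45°, α=120°
  dir = (cos 120°, sin 120°) = (-0.5000, 0.8660); from cell (3,3)
  next x-line at t=0.3200, next y-line at t=0.2887; Δt_x=2.0000, Δt_y=1.1547
    y: enter (3,4) at t=0.2887
    x: enter (2,4) at t=0.3200
    y: enter (2,5) at t=1.4434 ← occupied
  → r_3 = 1.4434
beam 4: φ=90°, α=165°
  dir = (cos 165°, sin 165°) = (-0.9659, 0.2588); from cell (3,3)
  next x-line at t=0.1656, next y-line at t=0.9659; Δt_x=1.0353, Δt_y=3.8637
    x: enter (2,3) at t=0.1656
    y: enter (2,4) at t=0.9659
    x: enter (1,4) at t=1.2009 ← occupied
  → r_4 = 1.2009

ranges = [0.8696, 3.2793, 1.4434, 1.2009]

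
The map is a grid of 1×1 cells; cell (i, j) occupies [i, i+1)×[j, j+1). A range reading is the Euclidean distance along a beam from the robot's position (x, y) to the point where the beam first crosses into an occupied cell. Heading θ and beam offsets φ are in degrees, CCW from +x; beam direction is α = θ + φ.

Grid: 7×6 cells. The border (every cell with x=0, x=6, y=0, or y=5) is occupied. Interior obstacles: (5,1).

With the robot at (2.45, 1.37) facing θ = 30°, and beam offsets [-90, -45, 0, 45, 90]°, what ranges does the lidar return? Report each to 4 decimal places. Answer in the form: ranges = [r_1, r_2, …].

ranges = [0.4272, 1.4296, 4.0992, 3.7581, 2.9000]

beam 1: φ=-90°, α=300°
  direction (0.5000, -0.8660); cell (2,1); t to first gridline: x 1.1000, y 0.4272 (then +2.0000 / +1.1547)
    (2,0) via y @ 0.4272  # hit
  → r_1 = 0.4272
beam 2: φ=-45°, α=345°
  direction (0.9659, -0.2588); cell (2,1); t to first gridline: x 0.5694, y 1.4296 (then +1.0353 / +3.8637)
    (3,1) via x @ 0.5694
    (3,0) via y @ 1.4296  # hit
  → r_2 = 1.4296
beam 3: φ=0°, α=30°
  direction (0.8660, 0.5000); cell (2,1); t to first gridline: x 0.6351, y 1.2600 (then +1.1547 / +2.0000)
    (3,1) via x @ 0.6351
    (3,2) via y @ 1.2600
    (4,2) via x @ 1.7898
    (5,2) via x @ 2.9445
    (5,3) via y @ 3.2600
    (6,3) via x @ 4.0992  # hit
  → r_3 = 4.0992
beam 4: φ=45°, α=75°
  direction (0.2588, 0.9659); cell (2,1); t to first gridline: x 2.1250, y 0.6522 (then +3.8637 / +1.0353)
    (2,2) via y @ 0.6522
    (2,3) via y @ 1.6875
    (3,3) via x @ 2.1250
    (3,4) via y @ 2.7228
    (3,5) via y @ 3.7581  # hit
  → r_4 = 3.7581
beam 5: φ=90°, α=120°
  direction (-0.5000, 0.8660); cell (2,1); t to first gridline: x 0.9000, y 0.7275 (then +2.0000 / +1.1547)
    (2,2) via y @ 0.7275
    (1,2) via x @ 0.9000
    (1,3) via y @ 1.8822
    (0,3) via x @ 2.9000  # hit
  → r_5 = 2.9000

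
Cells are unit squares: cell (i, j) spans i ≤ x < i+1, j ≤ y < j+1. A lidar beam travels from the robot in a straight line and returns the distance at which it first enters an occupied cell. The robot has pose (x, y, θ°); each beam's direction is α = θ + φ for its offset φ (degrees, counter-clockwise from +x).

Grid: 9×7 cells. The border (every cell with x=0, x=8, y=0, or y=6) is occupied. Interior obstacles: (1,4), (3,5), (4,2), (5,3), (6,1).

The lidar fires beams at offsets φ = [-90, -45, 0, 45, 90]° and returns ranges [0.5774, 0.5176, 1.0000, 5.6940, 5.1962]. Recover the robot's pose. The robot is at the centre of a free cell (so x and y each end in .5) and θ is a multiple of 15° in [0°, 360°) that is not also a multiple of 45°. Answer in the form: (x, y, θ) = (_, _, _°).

The pose lattice has 30·16 = 480 candidates. Test each by forward raycasting.
  (7.5, 2.5, 75°): beam 1 = 0.5176 ≠ 0.5774 ✗
  (2.5, 3.5, 150°): beam 1 = 1.7321 ≠ 0.5774 ✗
  (3.5, 2.5, 105°): beam 1 = 0.5176 ≠ 0.5774 ✗
  …
  (7.5, 5.5, 150°): r_1=0.5774, r_2=0.5176, r_3=1.0000, r_4=5.6940, r_5=5.1962 — all match ✓
Only this pose fits every beam.

(x, y, θ) = (7.5, 5.5, 150°)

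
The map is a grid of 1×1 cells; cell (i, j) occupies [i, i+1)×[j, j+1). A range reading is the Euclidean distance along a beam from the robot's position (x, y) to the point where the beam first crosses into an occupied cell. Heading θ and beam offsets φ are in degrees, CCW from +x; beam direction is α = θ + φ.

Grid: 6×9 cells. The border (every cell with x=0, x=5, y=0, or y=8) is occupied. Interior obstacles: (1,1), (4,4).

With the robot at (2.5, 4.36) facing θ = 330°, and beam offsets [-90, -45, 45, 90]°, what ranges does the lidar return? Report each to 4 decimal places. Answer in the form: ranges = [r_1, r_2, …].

ranges = [2.7251, 3.4785, 1.5529, 4.2031]

beam 1: φ=-90°, α=240°
  direction (-0.5000, -0.8660); cell (2,4); t to first gridline: x 1.0000, y 0.4157 (then +2.0000 / +1.1547)
    (2,3) via y @ 0.4157
    (1,3) via x @ 1.0000
    (1,2) via y @ 1.5704
    (1,1) via y @ 2.7251  # hit
  → r_1 = 2.7251
beam 2: φ=-45°, α=285°
  direction (0.2588, -0.9659); cell (2,4); t to first gridline: x 1.9319, y 0.3727 (then +3.8637 / +1.0353)
    (2,3) via y @ 0.3727
    (2,2) via y @ 1.4080
    (3,2) via x @ 1.9319
    (3,1) via y @ 2.4433
    (3,0) via y @ 3.4785  # hit
  → r_2 = 3.4785
beam 3: φ=45°, α=15°
  direction (0.9659, 0.2588); cell (2,4); t to first gridline: x 0.5176, y 2.4728 (then +1.0353 / +3.8637)
    (3,4) via x @ 0.5176
    (4,4) via x @ 1.5529  # hit
  → r_3 = 1.5529
beam 4: φ=90°, α=60°
  direction (0.5000, 0.8660); cell (2,4); t to first gridline: x 1.0000, y 0.7390 (then +2.0000 / +1.1547)
    (2,5) via y @ 0.7390
    (3,5) via x @ 1.0000
    (3,6) via y @ 1.8937
    (4,6) via x @ 3.0000
    (4,7) via y @ 3.0484
    (4,8) via y @ 4.2031  # hit
  → r_4 = 4.2031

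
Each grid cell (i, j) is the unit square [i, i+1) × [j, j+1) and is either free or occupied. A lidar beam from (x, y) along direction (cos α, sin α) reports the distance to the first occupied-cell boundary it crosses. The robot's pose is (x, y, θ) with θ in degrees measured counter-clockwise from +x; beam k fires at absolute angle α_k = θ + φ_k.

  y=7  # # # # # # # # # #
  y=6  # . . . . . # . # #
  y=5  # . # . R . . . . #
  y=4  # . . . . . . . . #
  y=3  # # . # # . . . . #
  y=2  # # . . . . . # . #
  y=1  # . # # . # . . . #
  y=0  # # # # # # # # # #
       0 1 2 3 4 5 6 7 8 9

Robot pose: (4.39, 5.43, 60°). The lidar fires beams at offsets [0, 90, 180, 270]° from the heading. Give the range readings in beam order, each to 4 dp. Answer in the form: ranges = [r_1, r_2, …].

beam 1: φ=0°, α=60°
  direction (0.5000, 0.8660); cell (4,5); t to first gridline: x 1.2200, y 0.6582 (then +2.0000 / +1.1547)
    (4,6) via y @ 0.6582
    (5,6) via x @ 1.2200
    (5,7) via y @ 1.8129  # hit
  → r_1 = 1.8129
beam 2: φ=90°, α=150°
  direction (-0.8660, 0.5000); cell (4,5); t to first gridline: x 0.4503, y 1.1400 (then +1.1547 / +2.0000)
    (3,5) via x @ 0.4503
    (3,6) via y @ 1.1400
    (2,6) via x @ 1.6050
    (1,6) via x @ 2.7597
    (1,7) via y @ 3.1400  # hit
  → r_2 = 3.1400
beam 3: φ=180°, α=240°
  direction (-0.5000, -0.8660); cell (4,5); t to first gridline: x 0.7800, y 0.4965 (then +2.0000 / +1.1547)
    (4,4) via y @ 0.4965
    (3,4) via x @ 0.7800
    (3,3) via y @ 1.6512  # hit
  → r_3 = 1.6512
beam 4: φ=270°, α=330°
  direction (0.8660, -0.5000); cell (4,5); t to first gridline: x 0.7044, y 0.8600 (then +1.1547 / +2.0000)
    (5,5) via x @ 0.7044
    (5,4) via y @ 0.8600
    (6,4) via x @ 1.8591
    (6,3) via y @ 2.8600
    (7,3) via x @ 3.0138
    (8,3) via x @ 4.1685
    (8,2) via y @ 4.8600
    (9,2) via x @ 5.3232  # hit
  → r_4 = 5.3232

ranges = [1.8129, 3.1400, 1.6512, 5.3232]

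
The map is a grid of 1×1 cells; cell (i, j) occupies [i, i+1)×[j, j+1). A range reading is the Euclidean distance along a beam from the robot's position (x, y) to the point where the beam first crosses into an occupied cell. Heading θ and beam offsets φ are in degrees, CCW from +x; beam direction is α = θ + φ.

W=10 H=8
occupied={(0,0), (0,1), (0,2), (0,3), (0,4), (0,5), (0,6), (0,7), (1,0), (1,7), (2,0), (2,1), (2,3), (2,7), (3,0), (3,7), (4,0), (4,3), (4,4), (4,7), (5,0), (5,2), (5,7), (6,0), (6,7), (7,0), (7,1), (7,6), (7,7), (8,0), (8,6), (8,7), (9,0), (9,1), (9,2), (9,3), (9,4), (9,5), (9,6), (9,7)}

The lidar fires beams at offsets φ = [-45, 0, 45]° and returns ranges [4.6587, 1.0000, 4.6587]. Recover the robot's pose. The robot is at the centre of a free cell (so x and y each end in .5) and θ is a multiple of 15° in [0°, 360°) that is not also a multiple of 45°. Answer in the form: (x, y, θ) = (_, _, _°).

(x, y, θ) = (5.5, 5.5, 240°)

Enumerate (i+0.5, j+0.5, θ) over the 40 free cells and 16 admissible headings. For each, cast all 3 beams and compare to the given ranges.
  (4.5, 6.5, 255°): beam 1 = 4.0415 ≠ 4.6587 ✗
  (4.5, 5.5, 240°): beam 1 = 3.6235 ≠ 4.6587 ✗
  (3.5, 1.5, 210°): beam 1 = 0.5176 ≠ 4.6587 ✗
  …
  (5.5, 5.5, 240°): r_1=4.6587, r_2=1.0000, r_3=4.6587 — all match ✓
Only this pose fits every beam.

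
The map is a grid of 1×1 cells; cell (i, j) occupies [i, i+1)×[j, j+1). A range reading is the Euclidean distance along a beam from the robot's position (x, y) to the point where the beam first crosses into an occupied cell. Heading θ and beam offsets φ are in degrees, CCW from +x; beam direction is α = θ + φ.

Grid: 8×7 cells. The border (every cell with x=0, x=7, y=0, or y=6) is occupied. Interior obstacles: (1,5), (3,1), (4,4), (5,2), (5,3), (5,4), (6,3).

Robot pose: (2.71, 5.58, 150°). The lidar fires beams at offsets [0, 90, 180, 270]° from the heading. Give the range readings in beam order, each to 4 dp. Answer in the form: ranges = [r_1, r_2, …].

ranges = [0.8198, 3.4200, 1.4896, 0.4850]

beam 1: φ=0°, α=150°
  d=(-0.8660,0.5000)  start (2,5)  tX=0.8198 tY=0.8400  stride 1/|dx|=1.1547 1/|dy|=2.0000
    cross x-line → (1,5), t=0.8198 (wall)
  → r_1 = 0.8198
beam 2: φ=90°, α=240°
  d=(-0.5000,-0.8660)  start (2,5)  tX=1.4200 tY=0.6697  stride 1/|dx|=2.0000 1/|dy|=1.1547
    cross y-line → (2,4), t=0.6697
    cross x-line → (1,4), t=1.4200
    cross y-line → (1,3), t=1.8244
    cross y-line → (1,2), t=2.9791
    cross x-line → (0,2), t=3.4200 (wall)
  → r_2 = 3.4200
beam 3: φ=180°, α=330°
  d=(0.8660,-0.5000)  start (2,5)  tX=0.3349 tY=1.1600  stride 1/|dx|=1.1547 1/|dy|=2.0000
    cross x-line → (3,5), t=0.3349
    cross y-line → (3,4), t=1.1600
    cross x-line → (4,4), t=1.4896 (wall)
  → r_3 = 1.4896
beam 4: φ=270°, α=60°
  d=(0.5000,0.8660)  start (2,5)  tX=0.5800 tY=0.4850  stride 1/|dx|=2.0000 1/|dy|=1.1547
    cross y-line → (2,6), t=0.4850 (wall)
  → r_4 = 0.4850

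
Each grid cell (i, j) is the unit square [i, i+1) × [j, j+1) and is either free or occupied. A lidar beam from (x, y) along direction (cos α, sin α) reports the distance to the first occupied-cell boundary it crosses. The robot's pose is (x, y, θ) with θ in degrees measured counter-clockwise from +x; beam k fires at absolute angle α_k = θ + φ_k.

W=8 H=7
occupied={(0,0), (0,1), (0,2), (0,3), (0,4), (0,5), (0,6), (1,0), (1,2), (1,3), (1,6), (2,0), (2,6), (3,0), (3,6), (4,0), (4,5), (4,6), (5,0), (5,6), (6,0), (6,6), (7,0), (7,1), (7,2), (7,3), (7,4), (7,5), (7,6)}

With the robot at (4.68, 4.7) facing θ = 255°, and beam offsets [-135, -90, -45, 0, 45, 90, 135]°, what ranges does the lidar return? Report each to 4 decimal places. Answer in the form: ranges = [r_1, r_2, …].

beam 1: φ=-135°, α=120°
  direction (-0.5000, 0.8660); cell (4,4); t to first gridline: x 1.3600, y 0.3464 (then +2.0000 / +1.1547)
    (4,5) via y @ 0.3464  # hit
  → r_1 = 0.3464
beam 2: φ=-90°, α=165°
  direction (-0.9659, 0.2588); cell (4,4); t to first gridline: x 0.7040, y 1.1591 (then +1.0353 / +3.8637)
    (3,4) via x @ 0.7040
    (3,5) via y @ 1.1591
    (2,5) via x @ 1.7393
    (1,5) via x @ 2.7745
    (0,5) via x @ 3.8098  # hit
  → r_2 = 3.8098
beam 3: φ=-45°, α=210°
  direction (-0.8660, -0.5000); cell (4,4); t to first gridline: x 0.7852, y 1.4000 (then +1.1547 / +2.0000)
    (3,4) via x @ 0.7852
    (3,3) via y @ 1.4000
    (2,3) via x @ 1.9399
    (1,3) via x @ 3.0946  # hit
  → r_3 = 3.0946
beam 4: φ=0°, α=255°
  direction (-0.2588, -0.9659); cell (4,4); t to first gridline: x 2.6273, y 0.7247 (then +3.8637 / +1.0353)
    (4,3) via y @ 0.7247
    (4,2) via y @ 1.7600
    (3,2) via x @ 2.6273
    (3,1) via y @ 2.7952
    (3,0) via y @ 3.8305  # hit
  → r_4 = 3.8305
beam 5: φ=45°, α=300°
  direction (0.5000, -0.8660); cell (4,4); t to first gridline: x 0.6400, y 0.8083 (then +2.0000 / +1.1547)
    (5,4) via x @ 0.6400
    (5,3) via y @ 0.8083
    (5,2) via y @ 1.9630
    (6,2) via x @ 2.6400
    (6,1) via y @ 3.1177
    (6,0) via y @ 4.2724  # hit
  → r_5 = 4.2724
beam 6: φ=90°, α=345°
  direction (0.9659, -0.2588); cell (4,4); t to first gridline: x 0.3313, y 2.7046 (then +1.0353 / +3.8637)
    (5,4) via x @ 0.3313
    (6,4) via x @ 1.3666
    (7,4) via x @ 2.4018  # hit
  → r_6 = 2.4018
beam 7: φ=135°, α=30°
  direction (0.8660, 0.5000); cell (4,4); t to first gridline: x 0.3695, y 0.6000 (then +1.1547 / +2.0000)
    (5,4) via x @ 0.3695
    (5,5) via y @ 0.6000
    (6,5) via x @ 1.5242
    (6,6) via y @ 2.6000  # hit
  → r_7 = 2.6000

ranges = [0.3464, 3.8098, 3.0946, 3.8305, 4.2724, 2.4018, 2.6000]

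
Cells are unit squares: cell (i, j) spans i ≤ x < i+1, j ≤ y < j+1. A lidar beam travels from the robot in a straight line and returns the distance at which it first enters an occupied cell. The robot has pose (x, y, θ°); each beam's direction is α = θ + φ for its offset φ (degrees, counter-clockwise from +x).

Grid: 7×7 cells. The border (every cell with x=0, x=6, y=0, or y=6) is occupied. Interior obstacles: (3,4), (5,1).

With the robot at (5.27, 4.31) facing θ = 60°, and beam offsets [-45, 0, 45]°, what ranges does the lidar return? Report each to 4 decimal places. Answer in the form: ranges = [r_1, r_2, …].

beam 1: φ=-45°, α=15°
  direction (0.9659, 0.2588); cell (5,4); t to first gridline: x 0.7558, y 2.6660 (then +1.0353 / +3.8637)
    (6,4) via x @ 0.7558  # hit
  → r_1 = 0.7558
beam 2: φ=0°, α=60°
  direction (0.5000, 0.8660); cell (5,4); t to first gridline: x 1.4600, y 0.7967 (then +2.0000 / +1.1547)
    (5,5) via y @ 0.7967
    (6,5) via x @ 1.4600  # hit
  → r_2 = 1.4600
beam 3: φ=45°, α=105°
  direction (-0.2588, 0.9659); cell (5,4); t to first gridline: x 1.0432, y 0.7143 (then +3.8637 / +1.0353)
    (5,5) via y @ 0.7143
    (4,5) via x @ 1.0432
    (4,6) via y @ 1.7496  # hit
  → r_3 = 1.7496

ranges = [0.7558, 1.4600, 1.7496]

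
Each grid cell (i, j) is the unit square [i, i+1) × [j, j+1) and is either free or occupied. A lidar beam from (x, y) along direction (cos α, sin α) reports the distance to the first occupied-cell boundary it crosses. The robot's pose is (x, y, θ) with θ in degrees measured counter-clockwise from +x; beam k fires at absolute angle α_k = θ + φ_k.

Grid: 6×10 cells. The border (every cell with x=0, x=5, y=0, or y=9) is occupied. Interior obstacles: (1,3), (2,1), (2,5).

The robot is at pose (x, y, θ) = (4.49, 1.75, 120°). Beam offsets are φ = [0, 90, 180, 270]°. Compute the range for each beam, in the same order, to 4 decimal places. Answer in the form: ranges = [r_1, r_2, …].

ranges = [3.7528, 1.5000, 0.8660, 0.5889]

beam 1: φ=0°, α=120°
  cosα=-0.5000 sinα=0.8660 | (4,1) | tMaxX 0.9800 tMaxY 0.2887 | tΔX 2.0000 tΔY 1.1547
    t=0.2887 [y] (4,2)
    t=0.9800 [x] (3,2)
    t=1.4434 [y] (3,3)
    t=2.5981 [y] (3,4)
    t=2.9800 [x] (2,4)
    t=3.7528 [y] (2,5) — stop
  → r_1 = 3.7528
beam 2: φ=90°, α=210°
  cosα=-0.8660 sinα=-0.5000 | (4,1) | tMaxX 0.5658 tMaxY 1.5000 | tΔX 1.1547 tΔY 2.0000
    t=0.5658 [x] (3,1)
    t=1.5000 [y] (3,0) — stop
  → r_2 = 1.5000
beam 3: φ=180°, α=300°
  cosα=0.5000 sinα=-0.8660 | (4,1) | tMaxX 1.0200 tMaxY 0.8660 | tΔX 2.0000 tΔY 1.1547
    t=0.8660 [y] (4,0) — stop
  → r_3 = 0.8660
beam 4: φ=270°, α=30°
  cosα=0.8660 sinα=0.5000 | (4,1) | tMaxX 0.5889 tMaxY 0.5000 | tΔX 1.1547 tΔY 2.0000
    t=0.5000 [y] (4,2)
    t=0.5889 [x] (5,2) — stop
  → r_4 = 0.5889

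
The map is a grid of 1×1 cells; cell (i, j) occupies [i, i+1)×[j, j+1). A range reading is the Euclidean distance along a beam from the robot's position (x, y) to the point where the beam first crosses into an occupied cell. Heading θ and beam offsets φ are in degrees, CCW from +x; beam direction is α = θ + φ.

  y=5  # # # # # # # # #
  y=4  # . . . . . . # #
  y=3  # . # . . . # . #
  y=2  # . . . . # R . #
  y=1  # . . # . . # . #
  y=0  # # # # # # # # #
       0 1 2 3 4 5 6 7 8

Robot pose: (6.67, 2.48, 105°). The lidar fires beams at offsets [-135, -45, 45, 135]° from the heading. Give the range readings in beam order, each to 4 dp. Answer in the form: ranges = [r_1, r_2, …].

beam 1: φ=-135°, α=330°
  d=(0.8660,-0.5000)  start (6,2)  tX=0.3811 tY=0.9600  stride 1/|dx|=1.1547 1/|dy|=2.0000
    cross x-line → (7,2), t=0.3811
    cross y-line → (7,1), t=0.9600
    cross x-line → (8,1), t=1.5358 (wall)
  → r_1 = 1.5358
beam 2: φ=-45°, α=60°
  d=(0.5000,0.8660)  start (6,2)  tX=0.6600 tY=0.6004  stride 1/|dx|=2.0000 1/|dy|=1.1547
    cross y-line → (6,3), t=0.6004 (wall)
  → r_2 = 0.6004
beam 3: φ=45°, α=150°
  d=(-0.8660,0.5000)  start (6,2)  tX=0.7736 tY=1.0400  stride 1/|dx|=1.1547 1/|dy|=2.0000
    cross x-line → (5,2), t=0.7736 (wall)
  → r_3 = 0.7736
beam 4: φ=135°, α=240°
  d=(-0.5000,-0.8660)  start (6,2)  tX=1.3400 tY=0.5543  stride 1/|dx|=2.0000 1/|dy|=1.1547
    cross y-line → (6,1), t=0.5543 (wall)
  → r_4 = 0.5543

ranges = [1.5358, 0.6004, 0.7736, 0.5543]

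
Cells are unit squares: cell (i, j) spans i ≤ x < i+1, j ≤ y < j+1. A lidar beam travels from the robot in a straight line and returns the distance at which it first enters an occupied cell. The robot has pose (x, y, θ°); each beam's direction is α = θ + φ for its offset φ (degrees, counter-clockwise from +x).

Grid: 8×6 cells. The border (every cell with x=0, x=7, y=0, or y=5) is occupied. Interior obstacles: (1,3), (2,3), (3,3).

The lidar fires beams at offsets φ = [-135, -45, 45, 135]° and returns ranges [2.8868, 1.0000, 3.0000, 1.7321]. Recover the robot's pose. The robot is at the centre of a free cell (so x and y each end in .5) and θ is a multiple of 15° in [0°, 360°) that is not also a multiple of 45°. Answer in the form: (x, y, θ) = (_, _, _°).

(x, y, θ) = (4.5, 2.5, 165°)

The pose lattice has 21·16 = 336 candidates. Test each by forward raycasting.
  (6.5, 4.5, 15°): beam 1 = 4.0415 ≠ 2.8868 ✗
  (4.5, 4.5, 300°): beam 1 = 1.9319 ≠ 2.8868 ✗
  (4.5, 3.5, 330°): beam 1 = 0.5176 ≠ 2.8868 ✗
  …
  (4.5, 2.5, 165°): r_1=2.8868, r_2=1.0000, r_3=3.0000, r_4=1.7321 — all match ✓
Unique over the lattice → pose = (4.5, 2.5, 165°).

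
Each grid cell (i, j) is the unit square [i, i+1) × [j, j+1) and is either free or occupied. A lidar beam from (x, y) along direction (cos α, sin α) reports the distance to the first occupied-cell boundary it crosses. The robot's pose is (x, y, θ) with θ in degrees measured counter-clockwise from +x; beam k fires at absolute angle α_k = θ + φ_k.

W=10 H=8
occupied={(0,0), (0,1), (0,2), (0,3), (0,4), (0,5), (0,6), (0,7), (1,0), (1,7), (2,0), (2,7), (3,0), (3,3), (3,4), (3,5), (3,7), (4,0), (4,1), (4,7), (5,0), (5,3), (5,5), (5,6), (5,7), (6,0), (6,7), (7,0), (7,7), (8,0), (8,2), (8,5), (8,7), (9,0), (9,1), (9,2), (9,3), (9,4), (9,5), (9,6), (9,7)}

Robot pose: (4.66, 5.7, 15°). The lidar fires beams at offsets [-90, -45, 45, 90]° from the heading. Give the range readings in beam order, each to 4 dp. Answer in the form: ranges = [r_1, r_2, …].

beam 1: φ=-90°, α=285°
  cosα=0.2588 sinα=-0.9659 | (4,5) | tMaxX 1.3137 tMaxY 0.7247 | tΔX 3.8637 tΔY 1.0353
    t=0.7247 [y] (4,4)
    t=1.3137 [x] (5,4)
    t=1.7600 [y] (5,3) — stop
  → r_1 = 1.7600
beam 2: φ=-45°, α=330°
  cosα=0.8660 sinα=-0.5000 | (4,5) | tMaxX 0.3926 tMaxY 1.4000 | tΔX 1.1547 tΔY 2.0000
    t=0.3926 [x] (5,5) — stop
  → r_2 = 0.3926
beam 3: φ=45°, α=60°
  cosα=0.5000 sinα=0.8660 | (4,5) | tMaxX 0.6800 tMaxY 0.3464 | tΔX 2.0000 tΔY 1.1547
    t=0.3464 [y] (4,6)
    t=0.6800 [x] (5,6) — stop
  → r_3 = 0.6800
beam 4: φ=90°, α=105°
  cosα=-0.2588 sinα=0.9659 | (4,5) | tMaxX 2.5500 tMaxY 0.3106 | tΔX 3.8637 tΔY 1.0353
    t=0.3106 [y] (4,6)
    t=1.3459 [y] (4,7) — stop
  → r_4 = 1.3459

ranges = [1.7600, 0.3926, 0.6800, 1.3459]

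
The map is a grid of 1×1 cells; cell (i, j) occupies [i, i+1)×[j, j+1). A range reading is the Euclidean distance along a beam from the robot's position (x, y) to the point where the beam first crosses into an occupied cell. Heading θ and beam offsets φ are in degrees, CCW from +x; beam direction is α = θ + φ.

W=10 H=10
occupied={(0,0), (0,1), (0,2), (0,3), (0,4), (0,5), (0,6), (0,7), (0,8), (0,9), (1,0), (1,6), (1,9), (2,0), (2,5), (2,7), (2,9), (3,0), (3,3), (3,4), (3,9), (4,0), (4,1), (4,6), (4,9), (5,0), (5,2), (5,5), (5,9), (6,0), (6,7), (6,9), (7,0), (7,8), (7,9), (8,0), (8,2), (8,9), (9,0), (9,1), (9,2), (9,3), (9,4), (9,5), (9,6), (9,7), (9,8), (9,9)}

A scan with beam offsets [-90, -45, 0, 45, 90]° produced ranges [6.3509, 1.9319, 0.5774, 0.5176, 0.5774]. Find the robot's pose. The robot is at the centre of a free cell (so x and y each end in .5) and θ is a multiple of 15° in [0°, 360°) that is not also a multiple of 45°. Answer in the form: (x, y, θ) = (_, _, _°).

Enumerate (i+0.5, j+0.5, θ) over the 52 free cells and 16 admissible headings. For each, cast all 5 beams and compare to the given ranges.
  (1.5, 3.5, 15°): beam 1 = 2.5882 ≠ 6.3509 ✗
  (2.5, 2.5, 60°): beam 1 = 1.7321 ≠ 6.3509 ✗
  (3.5, 5.5, 195°): beam 1 = 1.9319 ≠ 6.3509 ✗
  …
  (8.5, 8.5, 330°): r_1=6.3509, r_2=1.9319, r_3=0.5774, r_4=0.5176, r_5=0.5774 — all match ✓
Unique over the lattice → pose = (8.5, 8.5, 330°).

(x, y, θ) = (8.5, 8.5, 330°)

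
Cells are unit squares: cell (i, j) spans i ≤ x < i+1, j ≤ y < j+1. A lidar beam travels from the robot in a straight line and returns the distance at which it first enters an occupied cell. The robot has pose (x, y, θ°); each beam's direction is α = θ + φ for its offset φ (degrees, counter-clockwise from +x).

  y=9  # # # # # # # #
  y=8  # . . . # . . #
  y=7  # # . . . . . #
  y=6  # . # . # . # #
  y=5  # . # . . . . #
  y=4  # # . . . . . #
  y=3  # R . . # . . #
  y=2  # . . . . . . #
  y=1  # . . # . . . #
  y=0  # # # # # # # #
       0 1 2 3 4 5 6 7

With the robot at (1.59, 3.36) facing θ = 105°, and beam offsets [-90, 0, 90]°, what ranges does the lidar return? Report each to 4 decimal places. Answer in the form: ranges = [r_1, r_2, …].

beam 1: φ=-90°, α=15°
  d=(0.9659,0.2588)  start (1,3)  tX=0.4245 tY=2.4728  stride 1/|dx|=1.0353 1/|dy|=3.8637
    cross x-line → (2,3), t=0.4245
    cross x-line → (3,3), t=1.4597
    cross y-line → (3,4), t=2.4728
    cross x-line → (4,4), t=2.4950
    cross x-line → (5,4), t=3.5303
    cross x-line → (6,4), t=4.5656
    cross x-line → (7,4), t=5.6008 (wall)
  → r_1 = 5.6008
beam 2: φ=0°, α=105°
  d=(-0.2588,0.9659)  start (1,3)  tX=2.2796 tY=0.6626  stride 1/|dx|=3.8637 1/|dy|=1.0353
    cross y-line → (1,4), t=0.6626 (wall)
  → r_2 = 0.6626
beam 3: φ=90°, α=195°
  d=(-0.9659,-0.2588)  start (1,3)  tX=0.6108 tY=1.3909  stride 1/|dx|=1.0353 1/|dy|=3.8637
    cross x-line → (0,3), t=0.6108 (wall)
  → r_3 = 0.6108

ranges = [5.6008, 0.6626, 0.6108]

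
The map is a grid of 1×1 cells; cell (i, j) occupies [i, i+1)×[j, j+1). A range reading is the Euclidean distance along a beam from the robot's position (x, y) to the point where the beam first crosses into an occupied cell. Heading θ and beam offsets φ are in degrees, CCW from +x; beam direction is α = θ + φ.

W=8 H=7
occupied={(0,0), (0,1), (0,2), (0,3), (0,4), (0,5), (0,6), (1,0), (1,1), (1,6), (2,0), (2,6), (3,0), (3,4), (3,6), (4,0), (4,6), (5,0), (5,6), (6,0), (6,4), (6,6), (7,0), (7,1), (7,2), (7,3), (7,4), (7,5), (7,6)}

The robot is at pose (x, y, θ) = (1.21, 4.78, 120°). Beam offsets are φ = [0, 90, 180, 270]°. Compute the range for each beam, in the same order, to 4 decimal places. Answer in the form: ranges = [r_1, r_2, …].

beam 1: φ=0°, α=120°
  cosα=-0.5000 sinα=0.8660 | (1,4) | tMaxX 0.4200 tMaxY 0.2540 | tΔX 2.0000 tΔY 1.1547
    t=0.2540 [y] (1,5)
    t=0.4200 [x] (0,5) — stop
  → r_1 = 0.4200
beam 2: φ=90°, α=210°
  cosα=-0.8660 sinα=-0.5000 | (1,4) | tMaxX 0.2425 tMaxY 1.5600 | tΔX 1.1547 tΔY 2.0000
    t=0.2425 [x] (0,4) — stop
  → r_2 = 0.2425
beam 3: φ=180°, α=300°
  cosα=0.5000 sinα=-0.8660 | (1,4) | tMaxX 1.5800 tMaxY 0.9007 | tΔX 2.0000 tΔY 1.1547
    t=0.9007 [y] (1,3)
    t=1.5800 [x] (2,3)
    t=2.0554 [y] (2,2)
    t=3.2101 [y] (2,1)
    t=3.5800 [x] (3,1)
    t=4.3648 [y] (3,0) — stop
  → r_3 = 4.3648
beam 4: φ=270°, α=30°
  cosα=0.8660 sinα=0.5000 | (1,4) | tMaxX 0.9122 tMaxY 0.4400 | tΔX 1.1547 tΔY 2.0000
    t=0.4400 [y] (1,5)
    t=0.9122 [x] (2,5)
    t=2.0669 [x] (3,5)
    t=2.4400 [y] (3,6) — stop
  → r_4 = 2.4400

ranges = [0.4200, 0.2425, 4.3648, 2.4400]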